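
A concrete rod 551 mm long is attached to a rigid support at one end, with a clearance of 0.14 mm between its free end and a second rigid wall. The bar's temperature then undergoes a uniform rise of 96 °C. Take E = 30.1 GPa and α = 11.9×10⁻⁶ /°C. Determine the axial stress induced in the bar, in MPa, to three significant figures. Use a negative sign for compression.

-26.7 MPa

Free thermal expansion αLΔT = 11.9e-6 · 551 · 96 = 0.6295 mm.
The walls engage after the gap closes; constrained expansion = 0.6295 − 0.14 = 0.4895 mm.
The walls impose strain ε = −(0.4895)/551 = -8.8832e-04; σ = Eε = 30100 · -8.8832e-04 = -26.74 MPa.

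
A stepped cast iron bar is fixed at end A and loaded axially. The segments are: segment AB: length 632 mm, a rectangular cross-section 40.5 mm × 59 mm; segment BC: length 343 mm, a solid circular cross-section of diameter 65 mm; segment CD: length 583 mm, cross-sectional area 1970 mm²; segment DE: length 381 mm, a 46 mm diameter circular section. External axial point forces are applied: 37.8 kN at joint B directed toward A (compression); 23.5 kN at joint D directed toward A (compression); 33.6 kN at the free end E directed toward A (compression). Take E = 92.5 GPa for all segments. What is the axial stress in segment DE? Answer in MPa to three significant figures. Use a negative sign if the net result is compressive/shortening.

-20.2 MPa

Internal axial forces (sectioning from the free end, tension +): N_DE = -33.6 kN, N_CD = -57.1 kN, N_BC = -57.1 kN, N_AB = -94.9 kN.
A_DE = 1662 mm².
σ_DE = N_DE/A_DE = -33600/1662 = -20.22 MPa.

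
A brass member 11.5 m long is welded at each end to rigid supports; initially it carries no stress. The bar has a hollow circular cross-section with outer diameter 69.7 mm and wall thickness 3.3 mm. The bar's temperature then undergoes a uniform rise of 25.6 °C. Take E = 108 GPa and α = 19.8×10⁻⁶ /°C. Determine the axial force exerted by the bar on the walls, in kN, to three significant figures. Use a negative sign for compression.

-37.7 kN

Free thermal expansion αLΔT = 19.8e-6 · 11500 · 25.6 = 5.829 mm.
The walls impose strain ε = −(5.829)/11500 = -5.0688e-04; σ = Eε = 108000 · -5.0688e-04 = -54.74 MPa.
Wall reaction R = σ·A = -54.74·688.4 = -37680 N = -37.68 kN.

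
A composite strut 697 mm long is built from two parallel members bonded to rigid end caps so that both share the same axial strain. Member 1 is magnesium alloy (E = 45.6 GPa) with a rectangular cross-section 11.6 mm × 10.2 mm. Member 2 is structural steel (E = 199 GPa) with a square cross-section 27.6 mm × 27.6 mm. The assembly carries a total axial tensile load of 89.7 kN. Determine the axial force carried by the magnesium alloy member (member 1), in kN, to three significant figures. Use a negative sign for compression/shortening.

3.08 kN

A_1 = 118.3 mm².
A_2 = 761.8 mm².
Equal strain + equilibrium ⇒ each member carries load in proportion to AE: A₁E₁ = 5395000 N, A₂E₂ = 151600000 N, ΣAE = 157000000 N.
F₁ = P·A₁E₁/ΣAE = 89700·5395000/157000000 = 3083 N.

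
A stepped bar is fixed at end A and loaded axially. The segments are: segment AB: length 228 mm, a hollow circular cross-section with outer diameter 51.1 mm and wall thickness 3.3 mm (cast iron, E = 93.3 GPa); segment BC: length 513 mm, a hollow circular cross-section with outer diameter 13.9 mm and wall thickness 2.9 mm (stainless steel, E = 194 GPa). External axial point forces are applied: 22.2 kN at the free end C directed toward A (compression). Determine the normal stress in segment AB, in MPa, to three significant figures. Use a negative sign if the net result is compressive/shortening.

-44.8 MPa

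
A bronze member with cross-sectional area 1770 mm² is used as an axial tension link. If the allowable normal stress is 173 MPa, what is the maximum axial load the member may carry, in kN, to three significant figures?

306 kN

P_max = σ_allow · A = 173 · 1770 = 306200 N = 306.2 kN.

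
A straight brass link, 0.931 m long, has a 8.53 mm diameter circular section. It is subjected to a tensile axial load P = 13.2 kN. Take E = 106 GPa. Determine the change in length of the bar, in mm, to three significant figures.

2.03 mm

A = 57.15 mm².
δ_mech = NL/(AE) = 13200·931/(57.15·106000) = 2.029 mm.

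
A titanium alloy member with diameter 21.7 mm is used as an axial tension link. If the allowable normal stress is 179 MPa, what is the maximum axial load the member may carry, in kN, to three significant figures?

66.2 kN

A = 369.8 mm².
P_max = σ_allow · A = 179 · 369.8 = 66200 N = 66.2 kN.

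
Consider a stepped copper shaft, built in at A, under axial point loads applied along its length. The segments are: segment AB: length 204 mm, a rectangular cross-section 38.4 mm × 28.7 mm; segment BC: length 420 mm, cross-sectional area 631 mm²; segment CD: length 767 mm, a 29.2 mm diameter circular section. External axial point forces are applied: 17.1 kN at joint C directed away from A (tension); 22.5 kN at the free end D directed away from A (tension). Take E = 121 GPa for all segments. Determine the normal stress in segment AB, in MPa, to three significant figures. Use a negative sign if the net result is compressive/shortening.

35.9 MPa

Internal axial forces (sectioning from the free end, tension +): N_CD = 22.5 kN, N_BC = 39.6 kN, N_AB = 39.6 kN.
A_AB = 1102 mm².
σ_AB = N_AB/A_AB = 39600/1102 = 35.93 MPa.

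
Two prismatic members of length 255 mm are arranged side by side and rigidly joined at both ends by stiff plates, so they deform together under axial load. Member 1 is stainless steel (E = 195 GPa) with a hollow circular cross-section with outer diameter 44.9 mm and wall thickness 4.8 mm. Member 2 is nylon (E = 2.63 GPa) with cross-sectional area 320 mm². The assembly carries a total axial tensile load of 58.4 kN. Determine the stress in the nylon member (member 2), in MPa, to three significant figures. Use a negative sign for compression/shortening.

1.29 MPa

A_1 = 604.7 mm².
Equal strain + equilibrium ⇒ each member carries load in proportion to AE: A₁E₁ = 117900000 N, A₂E₂ = 841600 N, ΣAE = 118800000 N.
σ₂ = P·E₂/ΣAE = 58400·2630/118800000 = 1.293 MPa.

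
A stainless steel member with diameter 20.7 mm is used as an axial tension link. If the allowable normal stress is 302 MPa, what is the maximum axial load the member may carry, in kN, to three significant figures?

102 kN

A = 336.5 mm².
P_max = σ_allow · A = 302 · 336.5 = 101600 N = 101.6 kN.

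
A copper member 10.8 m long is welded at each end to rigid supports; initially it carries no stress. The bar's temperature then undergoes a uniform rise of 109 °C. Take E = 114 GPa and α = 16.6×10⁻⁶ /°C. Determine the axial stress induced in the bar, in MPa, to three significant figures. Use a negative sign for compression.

Free thermal expansion αLΔT = 16.6e-6 · 10800 · 109 = 19.54 mm.
The walls impose strain ε = −(19.54)/10800 = -1.8094e-03; σ = Eε = 114000 · -1.8094e-03 = -206.3 MPa.

-206 MPa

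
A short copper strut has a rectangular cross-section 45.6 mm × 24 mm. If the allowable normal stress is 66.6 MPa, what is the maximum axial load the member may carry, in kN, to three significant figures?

A = 1094 mm².
P_max = σ_allow · A = 66.6 · 1094 = 72890 N = 72.89 kN.

72.9 kN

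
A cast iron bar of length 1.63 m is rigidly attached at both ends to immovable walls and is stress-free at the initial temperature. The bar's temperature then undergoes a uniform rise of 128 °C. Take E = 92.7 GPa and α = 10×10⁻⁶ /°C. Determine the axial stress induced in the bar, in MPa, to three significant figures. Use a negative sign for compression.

Free thermal expansion αLΔT = 10e-6 · 1630 · 128 = 2.086 mm.
The walls impose strain ε = −(2.086)/1630 = -1.2800e-03; σ = Eε = 92700 · -1.2800e-03 = -118.7 MPa.

-119 MPa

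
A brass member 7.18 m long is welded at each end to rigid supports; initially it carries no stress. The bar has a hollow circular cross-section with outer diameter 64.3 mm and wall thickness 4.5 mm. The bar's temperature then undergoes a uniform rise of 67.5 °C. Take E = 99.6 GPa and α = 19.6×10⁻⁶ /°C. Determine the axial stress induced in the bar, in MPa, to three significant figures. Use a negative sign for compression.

-132 MPa

Free thermal expansion αLΔT = 19.6e-6 · 7180 · 67.5 = 9.499 mm.
The walls impose strain ε = −(9.499)/7180 = -1.3230e-03; σ = Eε = 99600 · -1.3230e-03 = -131.8 MPa.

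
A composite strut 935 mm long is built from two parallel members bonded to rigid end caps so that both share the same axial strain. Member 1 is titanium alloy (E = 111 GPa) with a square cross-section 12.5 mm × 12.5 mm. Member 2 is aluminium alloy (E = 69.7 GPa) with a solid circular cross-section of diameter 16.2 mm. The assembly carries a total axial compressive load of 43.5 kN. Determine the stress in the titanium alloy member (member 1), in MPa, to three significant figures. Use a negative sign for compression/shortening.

A_1 = 156.2 mm².
A_2 = 206.1 mm².
Equal strain + equilibrium ⇒ each member carries load in proportion to AE: A₁E₁ = 17340000 N, A₂E₂ = 14370000 N, ΣAE = 31710000 N.
σ₁ = P·E₁/ΣAE = -43500·111000/31710000 = -152.3 MPa.

-152 MPa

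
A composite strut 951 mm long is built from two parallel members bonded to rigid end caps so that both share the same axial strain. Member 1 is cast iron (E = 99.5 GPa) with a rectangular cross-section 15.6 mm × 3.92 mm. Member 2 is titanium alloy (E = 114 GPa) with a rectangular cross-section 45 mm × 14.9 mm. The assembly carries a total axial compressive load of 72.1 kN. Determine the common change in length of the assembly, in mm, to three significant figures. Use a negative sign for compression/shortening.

A_1 = 61.15 mm².
A_2 = 670.5 mm².
Equal strain + equilibrium ⇒ each member carries load in proportion to AE: A₁E₁ = 6085000 N, A₂E₂ = 76440000 N, ΣAE = 82520000 N.
δ = PL/ΣAE = -72100·951/82520000 = -0.8309 mm.

-0.831 mm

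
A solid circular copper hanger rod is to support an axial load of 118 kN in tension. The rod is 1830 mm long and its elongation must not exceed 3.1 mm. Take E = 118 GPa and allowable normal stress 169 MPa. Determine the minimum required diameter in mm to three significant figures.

29.8 mm

Required area A ≥ P/σ_allow = 118000/169 = 698.2 mm².
For a solid circular section, d ≥ √(4A/π) = 29.82 mm.
Elongation limit: A ≥ PL/(Eδ_allow) = 118000·1830/(118000·3.1) = 590.3 mm² ⇒ d ≥ 27.42 mm.
The stress limit governs.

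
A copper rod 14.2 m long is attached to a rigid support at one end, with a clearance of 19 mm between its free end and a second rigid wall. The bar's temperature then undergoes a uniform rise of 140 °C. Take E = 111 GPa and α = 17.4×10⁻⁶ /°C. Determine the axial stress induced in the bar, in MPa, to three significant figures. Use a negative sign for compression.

Free thermal expansion αLΔT = 17.4e-6 · 14200 · 140 = 34.59 mm.
The walls engage after the gap closes; constrained expansion = 34.59 − 19 = 15.59 mm.
The walls impose strain ε = −(15.59)/14200 = -1.0980e-03; σ = Eε = 111000 · -1.0980e-03 = -121.9 MPa.

-122 MPa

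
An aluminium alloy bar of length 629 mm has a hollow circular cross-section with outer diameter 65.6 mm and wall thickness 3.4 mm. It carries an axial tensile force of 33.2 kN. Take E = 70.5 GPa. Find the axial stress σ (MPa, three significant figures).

A = 664.4 mm².
σ = N/A = 33200/664.4 = 49.97 MPa.

50.0 MPa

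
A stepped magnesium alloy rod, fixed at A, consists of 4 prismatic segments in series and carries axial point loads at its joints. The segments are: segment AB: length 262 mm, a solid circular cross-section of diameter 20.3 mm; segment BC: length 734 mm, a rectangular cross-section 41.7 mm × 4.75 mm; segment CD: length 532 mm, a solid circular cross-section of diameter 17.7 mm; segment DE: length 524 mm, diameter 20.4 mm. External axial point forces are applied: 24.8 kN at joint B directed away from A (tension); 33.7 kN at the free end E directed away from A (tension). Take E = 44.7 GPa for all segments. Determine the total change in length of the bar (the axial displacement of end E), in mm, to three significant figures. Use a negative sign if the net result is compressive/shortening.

Internal axial forces (sectioning from the free end, tension +): N_DE = 33.7 kN, N_CD = 33.7 kN, N_BC = 33.7 kN, N_AB = 58.5 kN.
A_AB = 323.7 mm².
A_BC = 198.1 mm².
A_CD = 246.1 mm².
A_DE = 326.9 mm².
δ_AB = 58500·262/(323.7·44700) = 1.059 mm
δ_BC = 33700·734/(198.1·44700) = 2.794 mm
δ_CD = 33700·532/(246.1·44700) = 1.63 mm
δ_DE = 33700·524/(326.9·44700) = 1.209 mm
δ = Σδ_i = 6.692 mm.

6.69 mm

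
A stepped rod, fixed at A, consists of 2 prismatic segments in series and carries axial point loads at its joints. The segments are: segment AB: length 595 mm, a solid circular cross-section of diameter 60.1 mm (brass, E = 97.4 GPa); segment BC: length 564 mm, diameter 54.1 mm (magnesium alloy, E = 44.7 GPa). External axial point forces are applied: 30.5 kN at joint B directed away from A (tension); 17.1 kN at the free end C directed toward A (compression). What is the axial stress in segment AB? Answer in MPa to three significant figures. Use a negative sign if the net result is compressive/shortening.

Internal axial forces (sectioning from the free end, tension +): N_BC = -17.1 kN, N_AB = 13.4 kN.
A_AB = 2837 mm².
σ_AB = N_AB/A_AB = 13400/2837 = 4.724 MPa.

4.72 MPa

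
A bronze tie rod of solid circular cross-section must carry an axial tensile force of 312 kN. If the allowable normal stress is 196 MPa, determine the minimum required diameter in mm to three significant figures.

45.0 mm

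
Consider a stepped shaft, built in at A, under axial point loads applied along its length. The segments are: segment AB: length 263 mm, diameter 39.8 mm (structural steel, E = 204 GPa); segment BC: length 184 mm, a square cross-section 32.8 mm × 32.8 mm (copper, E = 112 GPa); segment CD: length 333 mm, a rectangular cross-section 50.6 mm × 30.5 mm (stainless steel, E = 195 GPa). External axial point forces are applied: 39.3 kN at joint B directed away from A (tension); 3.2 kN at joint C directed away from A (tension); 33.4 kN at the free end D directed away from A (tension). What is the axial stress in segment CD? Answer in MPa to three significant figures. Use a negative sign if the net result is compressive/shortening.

21.6 MPa

Internal axial forces (sectioning from the free end, tension +): N_CD = 33.4 kN, N_BC = 36.6 kN, N_AB = 75.9 kN.
A_CD = 1543 mm².
σ_CD = N_CD/A_CD = 33400/1543 = 21.64 MPa.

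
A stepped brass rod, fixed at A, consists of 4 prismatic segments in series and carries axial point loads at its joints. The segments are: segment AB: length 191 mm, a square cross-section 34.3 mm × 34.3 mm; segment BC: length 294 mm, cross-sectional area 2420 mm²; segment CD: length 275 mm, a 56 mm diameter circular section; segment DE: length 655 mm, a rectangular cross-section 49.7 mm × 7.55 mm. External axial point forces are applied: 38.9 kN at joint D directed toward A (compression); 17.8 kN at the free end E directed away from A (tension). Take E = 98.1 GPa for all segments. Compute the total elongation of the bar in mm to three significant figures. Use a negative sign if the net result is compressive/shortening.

0.232 mm

Internal axial forces (sectioning from the free end, tension +): N_DE = 17.8 kN, N_CD = -21.1 kN, N_BC = -21.1 kN, N_AB = -21.1 kN.
A_AB = 1176 mm².
A_CD = 2463 mm².
A_DE = 375.2 mm².
δ_AB = -21100·191/(1176·98100) = -0.03492 mm
δ_BC = -21100·294/(2420·98100) = -0.02613 mm
δ_CD = -21100·275/(2463·98100) = -0.02401 mm
δ_DE = 17800·655/(375.2·98100) = 0.3167 mm
δ = Σδ_i = 0.2317 mm.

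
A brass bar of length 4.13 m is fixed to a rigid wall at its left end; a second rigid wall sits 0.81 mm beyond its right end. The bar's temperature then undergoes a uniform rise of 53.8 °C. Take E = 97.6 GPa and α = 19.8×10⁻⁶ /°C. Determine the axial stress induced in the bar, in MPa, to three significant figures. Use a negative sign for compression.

Free thermal expansion αLΔT = 19.8e-6 · 4130 · 53.8 = 4.399 mm.
The walls engage after the gap closes; constrained expansion = 4.399 − 0.81 = 3.589 mm.
The walls impose strain ε = −(3.589)/4130 = -8.6911e-04; σ = Eε = 97600 · -8.6911e-04 = -84.83 MPa.

-84.8 MPa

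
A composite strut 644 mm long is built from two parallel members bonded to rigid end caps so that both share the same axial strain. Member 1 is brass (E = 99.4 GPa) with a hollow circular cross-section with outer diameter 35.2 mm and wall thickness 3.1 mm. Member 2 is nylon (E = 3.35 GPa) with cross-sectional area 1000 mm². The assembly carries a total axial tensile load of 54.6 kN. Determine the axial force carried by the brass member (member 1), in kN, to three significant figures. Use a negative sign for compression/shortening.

A_1 = 312.6 mm².
Equal strain + equilibrium ⇒ each member carries load in proportion to AE: A₁E₁ = 31070000 N, A₂E₂ = 3350000 N, ΣAE = 34420000 N.
F₁ = P·A₁E₁/ΣAE = 54600·31070000/34420000 = 49290 N.

49.3 kN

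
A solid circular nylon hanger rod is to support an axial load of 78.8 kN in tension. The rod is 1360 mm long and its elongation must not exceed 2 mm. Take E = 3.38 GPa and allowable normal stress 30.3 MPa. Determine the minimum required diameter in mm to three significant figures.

142 mm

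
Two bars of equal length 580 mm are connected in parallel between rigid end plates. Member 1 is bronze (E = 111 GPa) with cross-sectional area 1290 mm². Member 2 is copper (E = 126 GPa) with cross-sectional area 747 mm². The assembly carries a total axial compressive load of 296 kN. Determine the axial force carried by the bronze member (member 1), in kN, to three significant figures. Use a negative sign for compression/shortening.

Equal strain + equilibrium ⇒ each member carries load in proportion to AE: A₁E₁ = 143200000 N, A₂E₂ = 94120000 N, ΣAE = 237300000 N.
F₁ = P·A₁E₁/ΣAE = -296000·143200000/237300000 = -178600 N.

-179 kN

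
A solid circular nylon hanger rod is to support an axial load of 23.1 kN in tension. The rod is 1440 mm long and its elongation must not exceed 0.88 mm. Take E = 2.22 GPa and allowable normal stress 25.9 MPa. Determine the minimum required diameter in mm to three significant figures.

Required area A ≥ P/σ_allow = 23100/25.9 = 891.9 mm².
For a solid circular section, d ≥ √(4A/π) = 33.7 mm.
Elongation limit: A ≥ PL/(Eδ_allow) = 23100·1440/(2220·0.88) = 17030 mm² ⇒ d ≥ 147.2 mm.
The elongation limit governs.

147 mm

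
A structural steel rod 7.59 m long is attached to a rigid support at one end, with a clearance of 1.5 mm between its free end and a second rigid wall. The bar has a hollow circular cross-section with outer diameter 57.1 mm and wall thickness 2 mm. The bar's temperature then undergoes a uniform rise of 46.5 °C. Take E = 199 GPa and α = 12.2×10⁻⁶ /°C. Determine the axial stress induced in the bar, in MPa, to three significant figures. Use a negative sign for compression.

-73.6 MPa

Free thermal expansion αLΔT = 12.2e-6 · 7590 · 46.5 = 4.306 mm.
The walls engage after the gap closes; constrained expansion = 4.306 − 1.5 = 2.806 mm.
The walls impose strain ε = −(2.806)/7590 = -3.6967e-04; σ = Eε = 199000 · -3.6967e-04 = -73.56 MPa.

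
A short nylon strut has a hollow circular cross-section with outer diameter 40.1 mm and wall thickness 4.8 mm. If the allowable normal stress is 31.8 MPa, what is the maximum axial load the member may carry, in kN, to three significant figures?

16.9 kN

A = 532.3 mm².
P_max = σ_allow · A = 31.8 · 532.3 = 16930 N = 16.93 kN.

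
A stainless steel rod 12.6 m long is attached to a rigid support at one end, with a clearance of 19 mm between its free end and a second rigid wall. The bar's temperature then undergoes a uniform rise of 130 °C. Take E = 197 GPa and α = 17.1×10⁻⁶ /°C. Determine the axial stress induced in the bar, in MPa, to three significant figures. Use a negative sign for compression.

Free thermal expansion αLΔT = 17.1e-6 · 12600 · 130 = 28.01 mm.
The walls engage after the gap closes; constrained expansion = 28.01 − 19 = 9.01 mm.
The walls impose strain ε = −(9.01)/12600 = -7.1506e-04; σ = Eε = 197000 · -7.1506e-04 = -140.9 MPa.

-141 MPa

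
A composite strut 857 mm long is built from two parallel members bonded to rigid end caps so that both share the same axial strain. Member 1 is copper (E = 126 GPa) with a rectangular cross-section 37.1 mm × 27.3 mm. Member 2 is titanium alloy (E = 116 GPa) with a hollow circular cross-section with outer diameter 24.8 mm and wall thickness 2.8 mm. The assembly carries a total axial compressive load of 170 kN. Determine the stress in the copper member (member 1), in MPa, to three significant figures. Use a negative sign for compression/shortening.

-143 MPa

A_1 = 1013 mm².
A_2 = 193.5 mm².
Equal strain + equilibrium ⇒ each member carries load in proportion to AE: A₁E₁ = 127600000 N, A₂E₂ = 22450000 N, ΣAE = 150100000 N.
σ₁ = P·E₁/ΣAE = -170000·126000/150100000 = -142.7 MPa.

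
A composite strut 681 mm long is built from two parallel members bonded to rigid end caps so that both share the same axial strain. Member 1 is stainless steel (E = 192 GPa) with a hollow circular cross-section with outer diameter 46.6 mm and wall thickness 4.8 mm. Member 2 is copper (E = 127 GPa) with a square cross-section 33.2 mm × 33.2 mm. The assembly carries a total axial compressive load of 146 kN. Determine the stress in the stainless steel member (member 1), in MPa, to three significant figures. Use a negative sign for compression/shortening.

A_1 = 630.3 mm².
A_2 = 1102 mm².
Equal strain + equilibrium ⇒ each member carries load in proportion to AE: A₁E₁ = 121000000 N, A₂E₂ = 140000000 N, ΣAE = 261000000 N.
σ₁ = P·E₁/ΣAE = -146000·192000/261000000 = -107.4 MPa.

-107 MPa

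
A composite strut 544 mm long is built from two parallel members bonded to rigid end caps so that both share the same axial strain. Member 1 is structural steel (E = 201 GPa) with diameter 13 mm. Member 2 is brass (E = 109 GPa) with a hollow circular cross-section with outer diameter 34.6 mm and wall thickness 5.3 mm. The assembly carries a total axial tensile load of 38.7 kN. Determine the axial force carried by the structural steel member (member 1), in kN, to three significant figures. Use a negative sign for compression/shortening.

12.9 kN

A_1 = 132.7 mm².
A_2 = 487.9 mm².
Equal strain + equilibrium ⇒ each member carries load in proportion to AE: A₁E₁ = 26680000 N, A₂E₂ = 53180000 N, ΣAE = 79860000 N.
F₁ = P·A₁E₁/ΣAE = 38700·26680000/79860000 = 12930 N.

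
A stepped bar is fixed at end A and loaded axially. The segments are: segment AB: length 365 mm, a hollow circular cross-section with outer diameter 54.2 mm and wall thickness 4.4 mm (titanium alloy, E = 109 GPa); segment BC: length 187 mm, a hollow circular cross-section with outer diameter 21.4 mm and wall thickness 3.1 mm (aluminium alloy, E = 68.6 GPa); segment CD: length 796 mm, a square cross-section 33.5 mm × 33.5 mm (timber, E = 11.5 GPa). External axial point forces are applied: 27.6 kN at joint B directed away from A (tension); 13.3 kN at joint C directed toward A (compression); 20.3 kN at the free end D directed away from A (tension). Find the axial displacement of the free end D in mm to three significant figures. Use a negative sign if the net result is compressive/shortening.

1.53 mm

Internal axial forces (sectioning from the free end, tension +): N_CD = 20.3 kN, N_BC = 7 kN, N_AB = 34.6 kN.
A_AB = 688.4 mm².
A_BC = 178.2 mm².
A_CD = 1122 mm².
δ_AB = 34600·365/(688.4·109000) = 0.1683 mm
δ_BC = 7000·187/(178.2·68600) = 0.1071 mm
δ_CD = 20300·796/(1122·11500) = 1.252 mm
δ = Σδ_i = 1.527 mm.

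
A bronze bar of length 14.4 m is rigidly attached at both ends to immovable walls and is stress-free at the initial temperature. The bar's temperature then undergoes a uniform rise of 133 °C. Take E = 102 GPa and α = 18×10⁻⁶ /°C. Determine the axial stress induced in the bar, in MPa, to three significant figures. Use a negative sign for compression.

Free thermal expansion αLΔT = 18e-6 · 14400 · 133 = 34.47 mm.
The walls impose strain ε = −(34.47)/14400 = -2.3940e-03; σ = Eε = 102000 · -2.3940e-03 = -244.2 MPa.

-244 MPa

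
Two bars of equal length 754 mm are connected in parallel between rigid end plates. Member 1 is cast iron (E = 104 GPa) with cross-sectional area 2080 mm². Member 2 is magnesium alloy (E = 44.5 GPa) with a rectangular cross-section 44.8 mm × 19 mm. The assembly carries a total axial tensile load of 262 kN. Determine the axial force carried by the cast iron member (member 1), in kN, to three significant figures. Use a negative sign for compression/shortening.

223 kN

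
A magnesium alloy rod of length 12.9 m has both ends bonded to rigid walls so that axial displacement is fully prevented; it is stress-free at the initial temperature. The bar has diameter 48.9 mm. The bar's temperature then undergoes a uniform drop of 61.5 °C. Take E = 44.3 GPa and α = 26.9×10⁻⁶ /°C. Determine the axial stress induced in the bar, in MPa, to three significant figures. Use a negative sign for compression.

Free thermal expansion αLΔT = 26.9e-6 · 12900 · -61.5 = -21.34 mm.
The walls impose strain ε = −(-21.34)/12900 = 1.6543e-03; σ = Eε = 44300 · 1.6543e-03 = 73.29 MPa.

73.3 MPa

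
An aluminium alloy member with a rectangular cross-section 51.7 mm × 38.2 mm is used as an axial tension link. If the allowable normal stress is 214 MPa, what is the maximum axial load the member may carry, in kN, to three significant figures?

423 kN

A = 1975 mm².
P_max = σ_allow · A = 214 · 1975 = 422600 N = 422.6 kN.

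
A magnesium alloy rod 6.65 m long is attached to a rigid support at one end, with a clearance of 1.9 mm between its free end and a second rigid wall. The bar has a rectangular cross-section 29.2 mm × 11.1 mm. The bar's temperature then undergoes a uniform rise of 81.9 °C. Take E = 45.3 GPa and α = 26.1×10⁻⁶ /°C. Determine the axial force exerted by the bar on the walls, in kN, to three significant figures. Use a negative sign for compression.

Free thermal expansion αLΔT = 26.1e-6 · 6650 · 81.9 = 14.21 mm.
The walls engage after the gap closes; constrained expansion = 14.21 − 1.9 = 12.31 mm.
The walls impose strain ε = −(12.31)/6650 = -1.8519e-03; σ = Eε = 45300 · -1.8519e-03 = -83.89 MPa.
Wall reaction R = σ·A = -83.89·324.1 = -27190 N = -27.19 kN.

-27.2 kN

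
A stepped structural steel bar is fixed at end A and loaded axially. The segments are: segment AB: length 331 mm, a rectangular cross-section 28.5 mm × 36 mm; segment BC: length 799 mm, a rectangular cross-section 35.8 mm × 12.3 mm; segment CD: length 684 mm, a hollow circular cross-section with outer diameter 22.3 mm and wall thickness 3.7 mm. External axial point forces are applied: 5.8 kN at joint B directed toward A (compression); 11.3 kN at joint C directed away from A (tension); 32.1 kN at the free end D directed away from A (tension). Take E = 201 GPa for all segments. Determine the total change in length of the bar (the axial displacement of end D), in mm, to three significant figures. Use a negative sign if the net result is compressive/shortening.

0.957 mm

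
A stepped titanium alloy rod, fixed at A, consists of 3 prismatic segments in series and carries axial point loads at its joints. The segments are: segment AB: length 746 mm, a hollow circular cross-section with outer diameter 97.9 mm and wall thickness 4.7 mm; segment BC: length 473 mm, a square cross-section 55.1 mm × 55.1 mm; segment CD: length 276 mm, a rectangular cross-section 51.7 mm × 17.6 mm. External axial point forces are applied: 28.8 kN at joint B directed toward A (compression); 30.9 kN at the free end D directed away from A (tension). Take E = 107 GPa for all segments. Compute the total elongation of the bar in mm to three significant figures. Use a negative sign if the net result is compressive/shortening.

0.143 mm

Internal axial forces (sectioning from the free end, tension +): N_CD = 30.9 kN, N_BC = 30.9 kN, N_AB = 2.1 kN.
A_AB = 1376 mm².
A_BC = 3036 mm².
A_CD = 909.9 mm².
δ_AB = 2100·746/(1376·107000) = 0.01064 mm
δ_BC = 30900·473/(3036·107000) = 0.04499 mm
δ_CD = 30900·276/(909.9·107000) = 0.0876 mm
δ = Σδ_i = 0.1432 mm.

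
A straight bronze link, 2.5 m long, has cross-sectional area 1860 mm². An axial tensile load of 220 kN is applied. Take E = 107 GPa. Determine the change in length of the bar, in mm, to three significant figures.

2.76 mm

δ_mech = NL/(AE) = 220000·2500/(1860·107000) = 2.764 mm.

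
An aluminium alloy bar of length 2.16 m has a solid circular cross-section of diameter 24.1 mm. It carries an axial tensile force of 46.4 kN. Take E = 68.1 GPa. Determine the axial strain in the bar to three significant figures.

0.00149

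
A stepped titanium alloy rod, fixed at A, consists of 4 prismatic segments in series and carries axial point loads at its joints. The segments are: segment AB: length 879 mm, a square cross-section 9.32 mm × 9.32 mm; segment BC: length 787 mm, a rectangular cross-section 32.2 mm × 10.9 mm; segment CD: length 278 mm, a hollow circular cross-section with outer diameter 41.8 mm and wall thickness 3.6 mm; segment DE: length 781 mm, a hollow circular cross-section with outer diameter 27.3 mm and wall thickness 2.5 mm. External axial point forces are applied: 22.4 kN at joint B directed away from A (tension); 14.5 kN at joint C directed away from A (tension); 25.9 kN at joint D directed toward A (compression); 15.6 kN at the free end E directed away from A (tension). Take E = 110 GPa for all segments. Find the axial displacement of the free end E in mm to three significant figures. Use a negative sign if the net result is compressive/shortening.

3.04 mm

Internal axial forces (sectioning from the free end, tension +): N_DE = 15.6 kN, N_CD = -10.3 kN, N_BC = 4.2 kN, N_AB = 26.6 kN.
A_AB = 86.86 mm².
A_BC = 351 mm².
A_CD = 432 mm².
A_DE = 194.8 mm².
δ_AB = 26600·879/(86.86·110000) = 2.447 mm
δ_BC = 4200·787/(351·110000) = 0.08561 mm
δ_CD = -10300·278/(432·110000) = -0.06025 mm
δ_DE = 15600·781/(194.8·110000) = 0.5686 mm
δ = Σδ_i = 3.041 mm.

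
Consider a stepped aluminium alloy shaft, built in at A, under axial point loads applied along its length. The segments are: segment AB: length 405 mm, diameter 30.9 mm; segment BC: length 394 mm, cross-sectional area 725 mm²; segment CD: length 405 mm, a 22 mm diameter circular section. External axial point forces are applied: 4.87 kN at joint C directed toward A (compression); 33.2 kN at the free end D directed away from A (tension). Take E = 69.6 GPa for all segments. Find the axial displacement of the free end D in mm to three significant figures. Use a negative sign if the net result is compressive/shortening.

Internal axial forces (sectioning from the free end, tension +): N_CD = 33.2 kN, N_BC = 28.33 kN, N_AB = 28.33 kN.
A_AB = 749.9 mm².
A_CD = 380.1 mm².
δ_AB = 28330·405/(749.9·69600) = 0.2198 mm
δ_BC = 28330·394/(725·69600) = 0.2212 mm
δ_CD = 33200·405/(380.1·69600) = 0.5082 mm
δ = Σδ_i = 0.9493 mm.

0.949 mm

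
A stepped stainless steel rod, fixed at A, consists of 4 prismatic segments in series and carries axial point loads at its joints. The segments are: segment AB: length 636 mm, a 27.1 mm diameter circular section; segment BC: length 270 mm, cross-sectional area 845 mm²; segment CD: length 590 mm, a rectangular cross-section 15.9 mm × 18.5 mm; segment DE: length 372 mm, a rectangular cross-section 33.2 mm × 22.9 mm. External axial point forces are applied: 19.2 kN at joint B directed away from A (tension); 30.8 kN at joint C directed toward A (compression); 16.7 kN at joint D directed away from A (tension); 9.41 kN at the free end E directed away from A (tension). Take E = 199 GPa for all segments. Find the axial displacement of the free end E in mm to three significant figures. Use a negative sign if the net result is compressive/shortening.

Internal axial forces (sectioning from the free end, tension +): N_DE = 9.41 kN, N_CD = 26.11 kN, N_BC = -4.69 kN, N_AB = 14.51 kN.
A_AB = 576.8 mm².
A_CD = 294.2 mm².
A_DE = 760.3 mm².
δ_AB = 14510·636/(576.8·199000) = 0.0804 mm
δ_BC = -4690·270/(845·199000) = -0.007531 mm
δ_CD = 26110·590/(294.2·199000) = 0.2632 mm
δ_DE = 9410·372/(760.3·199000) = 0.02314 mm
δ = Σδ_i = 0.3592 mm.

0.359 mm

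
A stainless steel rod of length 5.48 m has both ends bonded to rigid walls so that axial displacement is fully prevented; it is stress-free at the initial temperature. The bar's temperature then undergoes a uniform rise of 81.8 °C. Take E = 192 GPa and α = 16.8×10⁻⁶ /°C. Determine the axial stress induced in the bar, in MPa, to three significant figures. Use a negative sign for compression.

-264 MPa

Free thermal expansion αLΔT = 16.8e-6 · 5480 · 81.8 = 7.531 mm.
The walls impose strain ε = −(7.531)/5480 = -1.3742e-03; σ = Eε = 192000 · -1.3742e-03 = -263.9 MPa.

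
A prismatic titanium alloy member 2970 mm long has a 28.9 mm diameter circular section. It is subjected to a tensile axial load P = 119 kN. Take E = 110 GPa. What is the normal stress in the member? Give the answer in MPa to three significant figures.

181 MPa

A = 656 mm².
σ = N/A = 119000/656 = 181.4 MPa.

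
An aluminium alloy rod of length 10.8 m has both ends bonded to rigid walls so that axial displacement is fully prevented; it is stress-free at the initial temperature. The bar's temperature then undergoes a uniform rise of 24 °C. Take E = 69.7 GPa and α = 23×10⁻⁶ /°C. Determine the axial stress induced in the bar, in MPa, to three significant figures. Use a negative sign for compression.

-38.5 MPa

Free thermal expansion αLΔT = 23e-6 · 10800 · 24 = 5.962 mm.
The walls impose strain ε = −(5.962)/10800 = -5.5200e-04; σ = Eε = 69700 · -5.5200e-04 = -38.47 MPa.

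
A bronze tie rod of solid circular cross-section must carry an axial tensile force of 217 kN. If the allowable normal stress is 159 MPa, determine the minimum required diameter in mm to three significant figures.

Required area A ≥ P/σ_allow = 217000/159 = 1365 mm².
For a solid circular section, d ≥ √(4A/π) = 41.69 mm.

41.7 mm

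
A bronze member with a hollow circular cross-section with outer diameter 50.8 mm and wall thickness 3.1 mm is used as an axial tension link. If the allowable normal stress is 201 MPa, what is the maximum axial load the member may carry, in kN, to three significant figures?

A = 464.5 mm².
P_max = σ_allow · A = 201 · 464.5 = 93370 N = 93.37 kN.

93.4 kN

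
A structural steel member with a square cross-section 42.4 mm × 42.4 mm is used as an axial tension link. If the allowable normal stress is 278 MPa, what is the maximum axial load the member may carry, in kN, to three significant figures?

500 kN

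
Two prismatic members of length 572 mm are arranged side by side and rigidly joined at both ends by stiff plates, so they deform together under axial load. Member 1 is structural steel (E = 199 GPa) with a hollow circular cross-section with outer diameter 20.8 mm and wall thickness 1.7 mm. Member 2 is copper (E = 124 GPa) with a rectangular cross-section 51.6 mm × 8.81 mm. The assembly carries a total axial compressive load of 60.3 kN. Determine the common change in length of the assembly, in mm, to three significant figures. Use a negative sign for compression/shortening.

-0.450 mm

A_1 = 102 mm².
A_2 = 454.6 mm².
Equal strain + equilibrium ⇒ each member carries load in proportion to AE: A₁E₁ = 20300000 N, A₂E₂ = 56370000 N, ΣAE = 76670000 N.
δ = PL/ΣAE = -60300·572/76670000 = -0.4499 mm.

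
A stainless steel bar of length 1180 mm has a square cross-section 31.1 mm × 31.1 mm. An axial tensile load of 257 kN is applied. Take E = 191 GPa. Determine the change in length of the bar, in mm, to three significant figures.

A = 967.2 mm².
δ_mech = NL/(AE) = 257000·1180/(967.2·191000) = 1.642 mm.

1.64 mm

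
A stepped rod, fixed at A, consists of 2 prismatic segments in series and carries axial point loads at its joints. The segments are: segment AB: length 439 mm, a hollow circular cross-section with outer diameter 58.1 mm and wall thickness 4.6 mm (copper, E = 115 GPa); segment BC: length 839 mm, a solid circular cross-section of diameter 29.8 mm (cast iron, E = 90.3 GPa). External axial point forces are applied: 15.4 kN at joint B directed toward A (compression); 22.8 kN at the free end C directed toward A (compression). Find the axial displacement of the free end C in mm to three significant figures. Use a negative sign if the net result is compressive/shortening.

Internal axial forces (sectioning from the free end, tension +): N_BC = -22.8 kN, N_AB = -38.2 kN.
A_AB = 773.1 mm².
A_BC = 697.5 mm².
δ_AB = -38200·439/(773.1·115000) = -0.1886 mm
δ_BC = -22800·839/(697.5·90300) = -0.3037 mm
δ = Σδ_i = -0.4923 mm.

-0.492 mm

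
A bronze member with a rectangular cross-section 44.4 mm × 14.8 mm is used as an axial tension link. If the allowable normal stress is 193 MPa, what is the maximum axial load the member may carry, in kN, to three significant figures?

127 kN

A = 657.1 mm².
P_max = σ_allow · A = 193 · 657.1 = 126800 N = 126.8 kN.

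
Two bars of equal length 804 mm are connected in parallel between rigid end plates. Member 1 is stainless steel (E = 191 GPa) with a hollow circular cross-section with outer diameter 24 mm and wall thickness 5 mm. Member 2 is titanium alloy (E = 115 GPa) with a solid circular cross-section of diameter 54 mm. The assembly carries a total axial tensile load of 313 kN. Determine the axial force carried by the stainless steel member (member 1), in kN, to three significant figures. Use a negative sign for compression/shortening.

55.7 kN

A_1 = 298.5 mm².
A_2 = 2290 mm².
Equal strain + equilibrium ⇒ each member carries load in proportion to AE: A₁E₁ = 57000000 N, A₂E₂ = 263400000 N, ΣAE = 320400000 N.
F₁ = P·A₁E₁/ΣAE = 313000·57000000/320400000 = 55690 N.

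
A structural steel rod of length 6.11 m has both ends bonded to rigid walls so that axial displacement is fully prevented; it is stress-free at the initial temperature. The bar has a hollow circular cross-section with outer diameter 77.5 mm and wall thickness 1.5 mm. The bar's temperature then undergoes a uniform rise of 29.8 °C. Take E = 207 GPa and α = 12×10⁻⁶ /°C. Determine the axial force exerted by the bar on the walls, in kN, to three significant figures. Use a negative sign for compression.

Free thermal expansion αLΔT = 12e-6 · 6110 · 29.8 = 2.185 mm.
The walls impose strain ε = −(2.185)/6110 = -3.5760e-04; σ = Eε = 207000 · -3.5760e-04 = -74.02 MPa.
Wall reaction R = σ·A = -74.02·358.1 = -26510 N = -26.51 kN.

-26.5 kN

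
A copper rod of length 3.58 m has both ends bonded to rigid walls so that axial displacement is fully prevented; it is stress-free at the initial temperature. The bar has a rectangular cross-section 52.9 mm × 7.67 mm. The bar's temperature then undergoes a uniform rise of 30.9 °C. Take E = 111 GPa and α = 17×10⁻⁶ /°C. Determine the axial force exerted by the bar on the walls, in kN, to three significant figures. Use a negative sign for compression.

Free thermal expansion αLΔT = 17e-6 · 3580 · 30.9 = 1.881 mm.
The walls impose strain ε = −(1.881)/3580 = -5.2530e-04; σ = Eε = 111000 · -5.2530e-04 = -58.31 MPa.
Wall reaction R = σ·A = -58.31·405.7 = -23660 N = -23.66 kN.

-23.7 kN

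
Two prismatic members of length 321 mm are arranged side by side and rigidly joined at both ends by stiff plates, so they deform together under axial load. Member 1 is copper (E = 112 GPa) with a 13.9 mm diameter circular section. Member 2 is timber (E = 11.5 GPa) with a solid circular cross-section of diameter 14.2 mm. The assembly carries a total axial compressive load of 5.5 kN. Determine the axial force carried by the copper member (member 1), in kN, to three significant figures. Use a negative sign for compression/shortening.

A_1 = 151.7 mm².
A_2 = 158.4 mm².
Equal strain + equilibrium ⇒ each member carries load in proportion to AE: A₁E₁ = 17000000 N, A₂E₂ = 1821000 N, ΣAE = 18820000 N.
F₁ = P·A₁E₁/ΣAE = -5500·17000000/18820000 = -4968 N.

-4.97 kN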